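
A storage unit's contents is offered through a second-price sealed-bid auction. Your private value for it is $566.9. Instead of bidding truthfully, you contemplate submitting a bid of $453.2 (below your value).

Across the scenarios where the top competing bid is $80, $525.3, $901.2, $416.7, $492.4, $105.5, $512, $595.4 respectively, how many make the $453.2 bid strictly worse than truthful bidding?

The deviation hurts exactly when the highest competing bid lies strictly between $453.2 and $566.9 — underbidding then forfeits a profitable win.
$80: below both → same outcome either way.
$525.3: inside the interval → strictly worse (loss $41.6).
$901.2: above both → same outcome either way.
$416.7: below both → same outcome either way.
$492.4: inside the interval → strictly worse (loss $74.5).
$105.5: below both → same outcome either way.
$512: inside the interval → strictly worse (loss $54.9).
$595.4: above both → same outcome either way.
Count: 3.

3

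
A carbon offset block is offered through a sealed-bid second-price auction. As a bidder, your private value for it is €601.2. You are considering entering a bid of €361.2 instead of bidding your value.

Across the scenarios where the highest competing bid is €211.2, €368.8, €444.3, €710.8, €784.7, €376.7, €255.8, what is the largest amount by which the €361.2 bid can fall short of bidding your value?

€232.4

€211.2: same outcome either way → loss €0.
€368.8: truthful gives €232.4, deviation gives €0 → loss €232.4.
€444.3: truthful gives €156.9, deviation gives €0 → loss €156.9.
€710.8: same outcome either way → loss €0.
€784.7: same outcome either way → loss €0.
€376.7: truthful gives €224.5, deviation gives €0 → loss €224.5.
€255.8: same outcome either way → loss €0.
Maximum loss: €232.4.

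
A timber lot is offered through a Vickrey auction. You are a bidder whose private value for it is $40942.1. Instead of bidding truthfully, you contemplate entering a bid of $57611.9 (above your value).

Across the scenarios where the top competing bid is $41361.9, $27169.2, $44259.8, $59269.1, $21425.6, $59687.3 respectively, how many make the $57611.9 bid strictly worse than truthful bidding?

The deviation hurts exactly when the highest competing bid lies strictly between $40942.1 and $57611.9 — overbidding then wins at a price above your value.
$41361.9: inside the interval → strictly worse (loss $419.8).
$27169.2: below both → same outcome either way.
$44259.8: inside the interval → strictly worse (loss $3317.7).
$59269.1: above both → same outcome either way.
$21425.6: below both → same outcome either way.
$59687.3: above both → same outcome either way.
Count: 2.

2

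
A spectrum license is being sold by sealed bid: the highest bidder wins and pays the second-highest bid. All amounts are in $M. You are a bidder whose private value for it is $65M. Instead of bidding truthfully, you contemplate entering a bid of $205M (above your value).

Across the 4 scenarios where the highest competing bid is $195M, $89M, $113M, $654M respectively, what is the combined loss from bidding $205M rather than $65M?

$202M

The deviation costs you only when the competing bid falls strictly between $65M and $205M; elsewhere both bids give the same outcome.
$195M: truthful payoff $0M, deviation payoff −$130M → loss $130M.
$89M: truthful payoff $0M, deviation payoff −$24M → loss $24M.
$113M: truthful payoff $0M, deviation payoff −$48M → loss $48M.
$654M: outcomes coincide → loss $0M.
Total loss = $130M + $24M + $48M = $202M.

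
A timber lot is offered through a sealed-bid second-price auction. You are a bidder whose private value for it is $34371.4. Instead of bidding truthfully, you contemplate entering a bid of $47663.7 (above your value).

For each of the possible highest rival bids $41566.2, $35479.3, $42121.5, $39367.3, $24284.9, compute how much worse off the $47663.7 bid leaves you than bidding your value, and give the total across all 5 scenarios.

The deviation costs you only when the competing bid falls strictly between $34371.4 and $47663.7; elsewhere both bids give the same outcome.
$41566.2: truthful payoff $0, deviation payoff −$7194.8 → loss $7194.8.
$35479.3: truthful payoff $0, deviation payoff −$1107.9 → loss $1107.9.
$42121.5: truthful payoff $0, deviation payoff −$7750.1 → loss $7750.1.
$39367.3: truthful payoff $0, deviation payoff −$4995.9 → loss $4995.9.
$24284.9: outcomes coincide → loss $0.
Total loss = $7194.8 + $1107.9 + $7750.1 + $4995.9 = $21048.7.
In a second-price auction your bid sets only whether you win, not what you pay, so bidding your true value is weakly dominant.

$21048.7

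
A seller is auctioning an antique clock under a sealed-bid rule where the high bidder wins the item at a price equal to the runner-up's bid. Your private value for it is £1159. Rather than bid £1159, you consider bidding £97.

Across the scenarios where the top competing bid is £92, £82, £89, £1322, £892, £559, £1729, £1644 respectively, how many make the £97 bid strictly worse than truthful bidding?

The deviation hurts exactly when the highest competing bid lies strictly between £97 and £1159 — underbidding then forfeits a profitable win.
£92: below both → same outcome either way.
£82: below both → same outcome either way.
£89: below both → same outcome either way.
£1322: above both → same outcome either way.
£892: inside the interval → strictly worse (loss £267).
£559: inside the interval → strictly worse (loss £600).
£1729: above both → same outcome either way.
£1644: above both → same outcome either way.
Count: 2.

2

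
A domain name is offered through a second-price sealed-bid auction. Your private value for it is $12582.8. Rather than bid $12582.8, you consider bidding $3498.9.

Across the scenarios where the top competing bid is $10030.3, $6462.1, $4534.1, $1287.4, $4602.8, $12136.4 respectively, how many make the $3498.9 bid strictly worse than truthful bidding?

The deviation hurts exactly when the highest competing bid lies strictly between $3498.9 and $12582.8 — underbidding then forfeits a profitable win.
$10030.3: inside the interval → strictly worse (loss $2552.5).
$6462.1: inside the interval → strictly worse (loss $6120.7).
$4534.1: inside the interval → strictly worse (loss $8048.7).
$1287.4: below both → same outcome either way.
$4602.8: inside the interval → strictly worse (loss $7980).
$12136.4: inside the interval → strictly worse (loss $446.4).
Count: 5.

5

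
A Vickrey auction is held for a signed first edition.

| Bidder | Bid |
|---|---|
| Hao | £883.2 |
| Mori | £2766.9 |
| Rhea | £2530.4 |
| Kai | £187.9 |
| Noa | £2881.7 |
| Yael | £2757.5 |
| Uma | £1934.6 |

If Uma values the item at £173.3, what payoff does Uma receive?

Highest bid: Noa at £2881.7, so Noa wins.
Second-highest bid: Mori at £2766.9 — that is the price the winner pays.
Uma did not win, so Uma pays nothing and receives nothing: payoff £0.

£0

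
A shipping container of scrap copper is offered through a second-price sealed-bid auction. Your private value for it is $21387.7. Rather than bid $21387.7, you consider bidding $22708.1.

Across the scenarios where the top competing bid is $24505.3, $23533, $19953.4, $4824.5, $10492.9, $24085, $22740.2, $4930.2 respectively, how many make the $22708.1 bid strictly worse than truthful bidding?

The deviation hurts exactly when the highest competing bid lies strictly between $21387.7 and $22708.1 — overbidding then wins at a price above your value.
$24505.3: above both → same outcome either way.
$23533: above both → same outcome either way.
$19953.4: below both → same outcome either way.
$4824.5: below both → same outcome either way.
$10492.9: below both → same outcome either way.
$24085: above both → same outcome either way.
$22740.2: above both → same outcome either way.
$4930.2: below both → same outcome either way.
Count: 0.

0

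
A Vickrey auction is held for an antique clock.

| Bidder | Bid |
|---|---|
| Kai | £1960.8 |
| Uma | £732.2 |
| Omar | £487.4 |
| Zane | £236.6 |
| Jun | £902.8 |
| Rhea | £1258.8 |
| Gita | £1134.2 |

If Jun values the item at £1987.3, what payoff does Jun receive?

£0

Highest bid: Kai at £1960.8, so Kai wins.
Second-highest bid: Rhea at £1258.8 — that is the price the winner pays.
Jun did not win, so Jun pays nothing and receives nothing: payoff £0.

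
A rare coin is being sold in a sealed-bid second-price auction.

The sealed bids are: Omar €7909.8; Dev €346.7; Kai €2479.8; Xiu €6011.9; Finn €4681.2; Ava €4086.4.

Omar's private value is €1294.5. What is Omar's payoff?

−€4717.4

Highest bid: Omar at €7909.8, so Omar wins.
Second-highest bid: Xiu at €6011.9 — that is the price the winner pays.
Omar's payoff = value − price = €1294.5 − €6011.9 = −€4717.4.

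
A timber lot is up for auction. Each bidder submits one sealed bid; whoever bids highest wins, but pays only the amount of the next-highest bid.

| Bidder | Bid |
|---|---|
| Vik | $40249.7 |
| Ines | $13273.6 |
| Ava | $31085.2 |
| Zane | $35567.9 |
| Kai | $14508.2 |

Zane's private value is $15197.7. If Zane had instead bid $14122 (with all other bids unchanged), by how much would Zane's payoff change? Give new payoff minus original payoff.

The highest bid among the other bidders is $40249.7; Zane's bid doesn't change that.
Original bid $35567.9: Zane is not highest (top rival bid is $40249.7); payoff $0.
Alternative bid $14122: Zane is not highest (top rival bid is $40249.7); payoff $0.
Change in payoff = $0 − ($0) = $0.

$0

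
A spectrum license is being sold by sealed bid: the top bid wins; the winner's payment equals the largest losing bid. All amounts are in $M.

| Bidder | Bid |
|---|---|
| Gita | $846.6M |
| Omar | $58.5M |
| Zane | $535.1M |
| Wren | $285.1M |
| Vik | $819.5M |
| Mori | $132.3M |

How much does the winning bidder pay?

$819.5M

Highest bid: Gita at $846.6M, so Gita wins.
Second-highest bid: Vik at $819.5M — that is the price the winner pays.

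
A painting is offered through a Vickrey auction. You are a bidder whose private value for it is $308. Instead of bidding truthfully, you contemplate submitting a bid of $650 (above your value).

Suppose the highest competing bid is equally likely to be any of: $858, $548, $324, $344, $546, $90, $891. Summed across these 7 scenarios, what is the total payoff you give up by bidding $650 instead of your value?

The deviation costs you only when the competing bid falls strictly between $308 and $650; elsewhere both bids give the same outcome.
$858: outcomes coincide → loss $0.
$548: truthful payoff $0, deviation payoff −$240 → loss $240.
$324: truthful payoff $0, deviation payoff −$16 → loss $16.
$344: truthful payoff $0, deviation payoff −$36 → loss $36.
$546: truthful payoff $0, deviation payoff −$238 → loss $238.
$90: outcomes coincide → loss $0.
$891: outcomes coincide → loss $0.
Total loss = $240 + $16 + $36 + $238 = $530.

$530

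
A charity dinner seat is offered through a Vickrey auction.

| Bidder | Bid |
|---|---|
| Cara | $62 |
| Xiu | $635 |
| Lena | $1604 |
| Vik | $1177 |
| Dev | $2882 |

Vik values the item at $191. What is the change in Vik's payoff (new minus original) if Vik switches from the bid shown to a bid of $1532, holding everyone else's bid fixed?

$0

The highest bid among the other bidders is $2882; Vik's bid doesn't change that.
Original bid $1177: Vik is not highest (top rival bid is $2882); payoff $0.
Alternative bid $1532: Vik is not highest (top rival bid is $2882); payoff $0.
Change in payoff = $0 − ($0) = $0.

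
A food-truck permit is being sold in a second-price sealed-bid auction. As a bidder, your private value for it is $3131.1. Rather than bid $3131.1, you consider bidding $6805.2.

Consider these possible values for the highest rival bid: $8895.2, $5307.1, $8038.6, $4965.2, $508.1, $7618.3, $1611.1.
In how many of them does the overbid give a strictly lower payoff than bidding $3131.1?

The deviation hurts exactly when the highest competing bid lies strictly between $3131.1 and $6805.2 — overbidding then wins at a price above your value.
$8895.2: above both → same outcome either way.
$5307.1: inside the interval → strictly worse (loss $2176).
$8038.6: above both → same outcome either way.
$4965.2: inside the interval → strictly worse (loss $1834.1).
$508.1: below both → same outcome either way.
$7618.3: above both → same outcome either way.
$1611.1: below both → same outcome either way.
Count: 2.

2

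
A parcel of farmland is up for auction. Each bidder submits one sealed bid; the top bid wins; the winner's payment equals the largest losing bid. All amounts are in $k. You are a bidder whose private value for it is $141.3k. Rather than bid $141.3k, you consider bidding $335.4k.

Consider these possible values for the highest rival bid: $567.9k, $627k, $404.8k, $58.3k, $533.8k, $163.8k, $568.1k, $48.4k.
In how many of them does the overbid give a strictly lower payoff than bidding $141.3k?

1

The deviation hurts exactly when the highest competing bid lies strictly between $141.3k and $335.4k — overbidding then wins at a price above your value.
$567.9k: above both → same outcome either way.
$627k: above both → same outcome either way.
$404.8k: above both → same outcome either way.
$58.3k: below both → same outcome either way.
$533.8k: above both → same outcome either way.
$163.8k: inside the interval → strictly worse (loss $22.5k).
$568.1k: above both → same outcome either way.
$48.4k: below both → same outcome either way.
Count: 1.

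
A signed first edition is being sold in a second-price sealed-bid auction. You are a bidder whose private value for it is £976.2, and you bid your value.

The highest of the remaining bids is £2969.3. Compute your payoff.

Your bid £976.2 is below the highest competing bid £2969.3, so you lose.
A losing bidder pays nothing and receives nothing: payoff = £0.

£0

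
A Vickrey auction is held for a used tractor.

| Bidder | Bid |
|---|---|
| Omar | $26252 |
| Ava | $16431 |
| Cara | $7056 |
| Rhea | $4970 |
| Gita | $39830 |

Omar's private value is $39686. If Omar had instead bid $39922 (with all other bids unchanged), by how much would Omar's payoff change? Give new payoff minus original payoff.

−$144

The highest bid among the other bidders is $39830; Omar's bid doesn't change that.
Original bid $26252: Omar is not highest (top rival bid is $39830); payoff $0.
Alternative bid $39922: Omar is highest, pays the top rival bid $39830; payoff $39686 − $39830 = −$144.
Change in payoff = −$144 − ($0) = −$144.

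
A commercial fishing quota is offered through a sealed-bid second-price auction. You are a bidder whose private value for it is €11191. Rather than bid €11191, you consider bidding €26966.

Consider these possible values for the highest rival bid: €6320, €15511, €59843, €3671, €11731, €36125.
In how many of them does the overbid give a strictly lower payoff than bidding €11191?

The deviation hurts exactly when the highest competing bid lies strictly between €11191 and €26966 — overbidding then wins at a price above your value.
€6320: below both → same outcome either way.
€15511: inside the interval → strictly worse (loss €4320).
€59843: above both → same outcome either way.
€3671: below both → same outcome either way.
€11731: inside the interval → strictly worse (loss €540).
€36125: above both → same outcome either way.
Count: 2.

2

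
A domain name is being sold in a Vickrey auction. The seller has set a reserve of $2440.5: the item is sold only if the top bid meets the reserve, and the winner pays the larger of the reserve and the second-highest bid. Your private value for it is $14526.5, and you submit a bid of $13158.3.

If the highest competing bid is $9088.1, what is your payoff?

Your bid $13158.3 is the highest and exceeds the reserve.
Price = max(second-highest bid, reserve) = max($9088.1, $2440.5) = $9088.1.
Payoff = $14526.5 − $9088.1 = $5438.4.

$5438.4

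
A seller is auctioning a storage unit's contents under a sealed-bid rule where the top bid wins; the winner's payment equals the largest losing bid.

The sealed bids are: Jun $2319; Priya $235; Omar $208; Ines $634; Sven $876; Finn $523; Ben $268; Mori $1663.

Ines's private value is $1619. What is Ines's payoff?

Highest bid: Jun at $2319, so Jun wins.
Second-highest bid: Mori at $1663 — that is the price the winner pays.
Ines did not win, so Ines pays nothing and receives nothing: payoff $0.

$0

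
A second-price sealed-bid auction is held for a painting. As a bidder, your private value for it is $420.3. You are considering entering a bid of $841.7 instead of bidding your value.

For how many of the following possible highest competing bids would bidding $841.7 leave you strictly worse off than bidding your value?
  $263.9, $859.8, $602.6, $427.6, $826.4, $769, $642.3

The deviation hurts exactly when the highest competing bid lies strictly between $420.3 and $841.7 — overbidding then wins at a price above your value.
$263.9: below both → same outcome either way.
$859.8: above both → same outcome either way.
$602.6: inside the interval → strictly worse (loss $182.3).
$427.6: inside the interval → strictly worse (loss $7.3).
$826.4: inside the interval → strictly worse (loss $406.1).
$769: inside the interval → strictly worse (loss $348.7).
$642.3: inside the interval → strictly worse (loss $222).
Count: 5.

5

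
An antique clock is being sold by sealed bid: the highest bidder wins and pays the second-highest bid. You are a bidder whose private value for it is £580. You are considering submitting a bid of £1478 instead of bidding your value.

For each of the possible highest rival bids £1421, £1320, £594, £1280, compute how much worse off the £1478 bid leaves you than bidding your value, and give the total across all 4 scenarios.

£2295

The deviation costs you only when the competing bid falls strictly between £580 and £1478; elsewhere both bids give the same outcome.
£1421: truthful payoff £0, deviation payoff −£841 → loss £841.
£1320: truthful payoff £0, deviation payoff −£740 → loss £740.
£594: truthful payoff £0, deviation payoff −£14 → loss £14.
£1280: truthful payoff £0, deviation payoff −£700 → loss £700.
Total loss = £841 + £740 + £14 + £700 = £2295.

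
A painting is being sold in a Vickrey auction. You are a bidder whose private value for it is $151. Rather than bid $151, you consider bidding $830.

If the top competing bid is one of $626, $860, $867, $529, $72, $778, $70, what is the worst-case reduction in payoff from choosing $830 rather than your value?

$626: truthful gives $0, deviation gives −$475 → loss $475.
$860: same outcome either way → loss $0.
$867: same outcome either way → loss $0.
$529: truthful gives $0, deviation gives −$378 → loss $378.
$72: same outcome either way → loss $0.
$778: truthful gives $0, deviation gives −$627 → loss $627.
$70: same outcome either way → loss $0.
Maximum loss: $627.

$627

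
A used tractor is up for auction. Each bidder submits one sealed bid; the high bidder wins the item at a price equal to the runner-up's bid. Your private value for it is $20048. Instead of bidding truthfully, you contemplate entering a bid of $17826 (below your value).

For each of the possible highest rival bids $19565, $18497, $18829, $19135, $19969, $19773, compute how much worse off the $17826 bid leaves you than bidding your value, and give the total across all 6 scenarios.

The deviation costs you only when the competing bid falls strictly between $17826 and $20048; elsewhere both bids give the same outcome.
$19565: truthful payoff $483, deviation payoff $0 → loss $483.
$18497: truthful payoff $1551, deviation payoff $0 → loss $1551.
$18829: truthful payoff $1219, deviation payoff $0 → loss $1219.
$19135: truthful payoff $913, deviation payoff $0 → loss $913.
$19969: truthful payoff $79, deviation payoff $0 → loss $79.
$19773: truthful payoff $275, deviation payoff $0 → loss $275.
Total loss = $483 + $1551 + $1219 + $913 + $79 + $275 = $4520.

$4520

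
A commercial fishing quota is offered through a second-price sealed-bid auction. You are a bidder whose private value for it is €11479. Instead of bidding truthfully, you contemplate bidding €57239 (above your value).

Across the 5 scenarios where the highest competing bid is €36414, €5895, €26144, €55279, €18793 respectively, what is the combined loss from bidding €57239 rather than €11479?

The deviation costs you only when the competing bid falls strictly between €11479 and €57239; elsewhere both bids give the same outcome.
€36414: truthful payoff €0, deviation payoff −€24935 → loss €24935.
€5895: outcomes coincide → loss €0.
€26144: truthful payoff €0, deviation payoff −€14665 → loss €14665.
€55279: truthful payoff €0, deviation payoff −€43800 → loss €43800.
€18793: truthful payoff €0, deviation payoff −€7314 → loss €7314.
Total loss = €24935 + €14665 + €43800 + €7314 = €90714.
Because the price is fixed by the runner-up's bid, deviating from your value can only change a good outcome into a bad one — never the reverse.

€90714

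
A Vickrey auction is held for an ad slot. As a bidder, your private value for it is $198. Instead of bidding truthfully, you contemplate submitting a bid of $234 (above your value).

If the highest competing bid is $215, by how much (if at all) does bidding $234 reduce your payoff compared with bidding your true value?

$17

Bidding your value $198: you lose (since $198 < $215). Payoff $0.
Bidding $234: you win and pay $215. Payoff $198 − $215 = −$17.
The competing bid $215 lies between your value and your inflated bid, so overbidding wins an item priced above your value.
Loss from deviating = $0 − (−$17) = $17.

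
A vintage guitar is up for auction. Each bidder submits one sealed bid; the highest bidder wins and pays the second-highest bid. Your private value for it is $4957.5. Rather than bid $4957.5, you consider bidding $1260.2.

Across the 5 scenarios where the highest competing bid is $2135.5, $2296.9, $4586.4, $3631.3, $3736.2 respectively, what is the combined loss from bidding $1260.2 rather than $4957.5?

$8401.2

The deviation costs you only when the competing bid falls strictly between $1260.2 and $4957.5; elsewhere both bids give the same outcome.
$2135.5: truthful payoff $2822, deviation payoff $0 → loss $2822.
$2296.9: truthful payoff $2660.6, deviation payoff $0 → loss $2660.6.
$4586.4: truthful payoff $371.1, deviation payoff $0 → loss $371.1.
$3631.3: truthful payoff $1326.2, deviation payoff $0 → loss $1326.2.
$3736.2: truthful payoff $1221.3, deviation payoff $0 → loss $1221.3.
Total loss = $2822 + $2660.6 + $371.1 + $1326.2 + $1221.3 = $8401.2.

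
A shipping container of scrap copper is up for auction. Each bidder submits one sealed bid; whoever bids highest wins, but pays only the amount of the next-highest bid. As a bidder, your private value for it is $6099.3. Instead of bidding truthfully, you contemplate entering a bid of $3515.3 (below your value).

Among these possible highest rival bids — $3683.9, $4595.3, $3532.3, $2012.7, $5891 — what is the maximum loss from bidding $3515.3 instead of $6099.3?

$3683.9: truthful gives $2415.4, deviation gives $0 → loss $2415.4.
$4595.3: truthful gives $1504, deviation gives $0 → loss $1504.
$3532.3: truthful gives $2567, deviation gives $0 → loss $2567.
$2012.7: same outcome either way → loss $0.
$5891: truthful gives $208.3, deviation gives $0 → loss $208.3.
Maximum loss: $2567.

$2567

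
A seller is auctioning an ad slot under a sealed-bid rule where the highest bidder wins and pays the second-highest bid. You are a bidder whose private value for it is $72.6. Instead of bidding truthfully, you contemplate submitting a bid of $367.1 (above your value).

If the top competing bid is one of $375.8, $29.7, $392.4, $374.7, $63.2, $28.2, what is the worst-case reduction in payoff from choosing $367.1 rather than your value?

$0

$375.8: same outcome either way → loss $0.
$29.7: same outcome either way → loss $0.
$392.4: same outcome either way → loss $0.
$374.7: same outcome either way → loss $0.
$63.2: same outcome either way → loss $0.
$28.2: same outcome either way → loss $0.
Maximum loss: $0.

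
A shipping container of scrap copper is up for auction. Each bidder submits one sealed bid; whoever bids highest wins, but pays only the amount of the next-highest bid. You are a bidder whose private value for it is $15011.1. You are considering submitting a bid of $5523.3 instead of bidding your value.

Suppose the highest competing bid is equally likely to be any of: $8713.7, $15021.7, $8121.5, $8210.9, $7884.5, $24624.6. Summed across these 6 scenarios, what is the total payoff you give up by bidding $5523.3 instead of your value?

$27113.8

The deviation costs you only when the competing bid falls strictly between $5523.3 and $15011.1; elsewhere both bids give the same outcome.
$8713.7: truthful payoff $6297.4, deviation payoff $0 → loss $6297.4.
$15021.7: outcomes coincide → loss $0.
$8121.5: truthful payoff $6889.6, deviation payoff $0 → loss $6889.6.
$8210.9: truthful payoff $6800.2, deviation payoff $0 → loss $6800.2.
$7884.5: truthful payoff $7126.6, deviation payoff $0 → loss $7126.6.
$24624.6: outcomes coincide → loss $0.
Total loss = $6297.4 + $6889.6 + $6800.2 + $7126.6 = $27113.8.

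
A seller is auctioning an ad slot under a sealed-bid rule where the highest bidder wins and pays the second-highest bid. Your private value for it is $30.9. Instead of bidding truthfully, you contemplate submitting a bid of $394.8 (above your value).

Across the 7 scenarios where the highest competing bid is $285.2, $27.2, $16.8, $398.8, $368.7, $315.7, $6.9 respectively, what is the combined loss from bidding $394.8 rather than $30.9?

The deviation costs you only when the competing bid falls strictly between $30.9 and $394.8; elsewhere both bids give the same outcome.
$285.2: truthful payoff $0, deviation payoff −$254.3 → loss $254.3.
$27.2: outcomes coincide → loss $0.
$16.8: outcomes coincide → loss $0.
$398.8: outcomes coincide → loss $0.
$368.7: truthful payoff $0, deviation payoff −$337.8 → loss $337.8.
$315.7: truthful payoff $0, deviation payoff −$284.8 → loss $284.8.
$6.9: outcomes coincide → loss $0.
Total loss = $254.3 + $337.8 + $284.8 = $876.9.

$876.9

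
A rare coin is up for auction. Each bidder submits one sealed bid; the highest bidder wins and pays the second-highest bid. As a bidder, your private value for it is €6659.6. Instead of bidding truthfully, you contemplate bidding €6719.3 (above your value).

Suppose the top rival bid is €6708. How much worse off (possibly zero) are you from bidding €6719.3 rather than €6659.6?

Bidding your value €6659.6: you lose (since €6659.6 < €6708). Payoff €0.
Bidding €6719.3: you win and pay €6708. Payoff €6659.6 − €6708 = −€48.4.
The competing bid €6708 lies between your value and your inflated bid, so overbidding wins an item priced above your value.
Loss from deviating = €0 − (−€48.4) = €48.4.

€48.4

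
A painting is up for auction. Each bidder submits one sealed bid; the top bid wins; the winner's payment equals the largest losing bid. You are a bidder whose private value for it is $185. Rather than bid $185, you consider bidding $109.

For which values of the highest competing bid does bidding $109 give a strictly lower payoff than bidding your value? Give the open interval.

If the competing bid is below $109, both bids win at the same price — no difference.
If it is above $185, both bids lose — no difference.
If it lies strictly between $109 and $185, bidding your value wins at a price below your value (positive payoff) while bidding $109 loses (payoff 0).
So the deviation strictly hurts on the open interval ($109, $185).
In a second-price auction your bid sets only whether you win, not what you pay, so bidding your true value is weakly dominant.

($109, $185)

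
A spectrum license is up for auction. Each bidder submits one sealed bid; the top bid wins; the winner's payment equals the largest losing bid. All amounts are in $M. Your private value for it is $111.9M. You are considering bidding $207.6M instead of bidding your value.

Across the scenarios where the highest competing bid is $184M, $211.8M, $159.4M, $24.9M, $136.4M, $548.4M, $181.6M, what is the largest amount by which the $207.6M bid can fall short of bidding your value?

$72.1M

$184M: truthful gives $0M, deviation gives −$72.1M → loss $72.1M.
$211.8M: same outcome either way → loss $0M.
$159.4M: truthful gives $0M, deviation gives −$47.5M → loss $47.5M.
$24.9M: same outcome either way → loss $0M.
$136.4M: truthful gives $0M, deviation gives −$24.5M → loss $24.5M.
$548.4M: same outcome either way → loss $0M.
$181.6M: truthful gives $0M, deviation gives −$69.7M → loss $69.7M.
Maximum loss: $72.1M.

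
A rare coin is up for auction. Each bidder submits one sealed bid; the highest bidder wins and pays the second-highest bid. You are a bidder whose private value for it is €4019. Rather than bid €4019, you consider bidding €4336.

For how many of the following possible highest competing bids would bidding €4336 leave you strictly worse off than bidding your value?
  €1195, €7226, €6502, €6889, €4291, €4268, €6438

The deviation hurts exactly when the highest competing bid lies strictly between €4019 and €4336 — overbidding then wins at a price above your value.
€1195: below both → same outcome either way.
€7226: above both → same outcome either way.
€6502: above both → same outcome either way.
€6889: above both → same outcome either way.
€4291: inside the interval → strictly worse (loss €272).
€4268: inside the interval → strictly worse (loss €249).
€6438: above both → same outcome either way.
Count: 2.

2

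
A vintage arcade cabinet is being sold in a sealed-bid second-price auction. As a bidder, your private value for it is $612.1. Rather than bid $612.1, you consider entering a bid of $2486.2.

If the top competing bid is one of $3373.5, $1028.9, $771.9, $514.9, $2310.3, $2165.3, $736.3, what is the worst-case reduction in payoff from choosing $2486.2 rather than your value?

$1698.2

$3373.5: same outcome either way → loss $0.
$1028.9: truthful gives $0, deviation gives −$416.8 → loss $416.8.
$771.9: truthful gives $0, deviation gives −$159.8 → loss $159.8.
$514.9: same outcome either way → loss $0.
$2310.3: truthful gives $0, deviation gives −$1698.2 → loss $1698.2.
$2165.3: truthful gives $0, deviation gives −$1553.2 → loss $1553.2.
$736.3: truthful gives $0, deviation gives −$124.2 → loss $124.2.
Maximum loss: $1698.2.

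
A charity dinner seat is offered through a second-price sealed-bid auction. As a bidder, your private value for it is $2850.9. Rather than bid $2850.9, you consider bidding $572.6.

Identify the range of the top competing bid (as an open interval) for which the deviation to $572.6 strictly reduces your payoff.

If the competing bid is below $572.6, both bids win at the same price — no difference.
If it is above $2850.9, both bids lose — no difference.
If it lies strictly between $572.6 and $2850.9, bidding your value wins at a price below your value (positive payoff) while bidding $572.6 loses (payoff 0).
So the deviation strictly hurts on the open interval ($572.6, $2850.9).
Because the price is fixed by the runner-up's bid, deviating from your value can only change a good outcome into a bad one — never the reverse.

($572.6, $2850.9)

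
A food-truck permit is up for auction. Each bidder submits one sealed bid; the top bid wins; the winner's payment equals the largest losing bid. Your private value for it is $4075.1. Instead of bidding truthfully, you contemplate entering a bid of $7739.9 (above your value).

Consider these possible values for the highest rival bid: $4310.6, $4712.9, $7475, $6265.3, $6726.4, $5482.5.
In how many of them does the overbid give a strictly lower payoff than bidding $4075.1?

The deviation hurts exactly when the highest competing bid lies strictly between $4075.1 and $7739.9 — overbidding then wins at a price above your value.
$4310.6: inside the interval → strictly worse (loss $235.5).
$4712.9: inside the interval → strictly worse (loss $637.8).
$7475: inside the interval → strictly worse (loss $3399.9).
$6265.3: inside the interval → strictly worse (loss $2190.2).
$6726.4: inside the interval → strictly worse (loss $2651.3).
$5482.5: inside the interval → strictly worse (loss $1407.4).
Count: 6.

6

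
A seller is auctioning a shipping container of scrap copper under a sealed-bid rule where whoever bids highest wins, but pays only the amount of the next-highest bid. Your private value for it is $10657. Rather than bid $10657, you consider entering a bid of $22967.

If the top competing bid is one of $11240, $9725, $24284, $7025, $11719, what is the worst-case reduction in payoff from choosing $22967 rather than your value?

$11240: truthful gives $0, deviation gives −$583 → loss $583.
$9725: same outcome either way → loss $0.
$24284: same outcome either way → loss $0.
$7025: same outcome either way → loss $0.
$11719: truthful gives $0, deviation gives −$1062 → loss $1062.
Maximum loss: $1062.

$1062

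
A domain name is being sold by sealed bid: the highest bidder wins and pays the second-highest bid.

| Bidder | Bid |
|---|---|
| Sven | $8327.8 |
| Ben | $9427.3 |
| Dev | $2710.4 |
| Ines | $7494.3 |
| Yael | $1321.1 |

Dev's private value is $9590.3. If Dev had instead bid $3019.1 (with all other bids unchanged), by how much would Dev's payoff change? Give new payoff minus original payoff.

The highest bid among the other bidders is $9427.3; Dev's bid doesn't change that.
Original bid $2710.4: Dev is not highest (top rival bid is $9427.3); payoff $0.
Alternative bid $3019.1: Dev is not highest (top rival bid is $9427.3); payoff $0.
Change in payoff = $0 − ($0) = $0.

$0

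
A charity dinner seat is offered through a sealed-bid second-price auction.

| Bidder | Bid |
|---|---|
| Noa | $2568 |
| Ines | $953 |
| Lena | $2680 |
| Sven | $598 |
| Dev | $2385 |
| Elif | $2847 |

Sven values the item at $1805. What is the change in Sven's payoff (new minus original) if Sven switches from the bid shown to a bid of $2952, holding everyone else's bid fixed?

−$1042

The highest bid among the other bidders is $2847; Sven's bid doesn't change that.
Original bid $598: Sven is not highest (top rival bid is $2847); payoff $0.
Alternative bid $2952: Sven is highest, pays the top rival bid $2847; payoff $1805 − $2847 = −$1042.
Change in payoff = −$1042 − ($0) = −$1042.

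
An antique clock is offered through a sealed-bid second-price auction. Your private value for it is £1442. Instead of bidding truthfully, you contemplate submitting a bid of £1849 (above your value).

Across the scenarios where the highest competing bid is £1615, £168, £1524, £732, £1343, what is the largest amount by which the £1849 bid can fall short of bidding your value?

£173

£1615: truthful gives £0, deviation gives −£173 → loss £173.
£168: same outcome either way → loss £0.
£1524: truthful gives £0, deviation gives −£82 → loss £82.
£732: same outcome either way → loss £0.
£1343: same outcome either way → loss £0.
Maximum loss: £173.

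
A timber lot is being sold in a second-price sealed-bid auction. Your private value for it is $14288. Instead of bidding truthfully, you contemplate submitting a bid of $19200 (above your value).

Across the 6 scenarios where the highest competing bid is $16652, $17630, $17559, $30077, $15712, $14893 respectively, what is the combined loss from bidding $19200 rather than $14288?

The deviation costs you only when the competing bid falls strictly between $14288 and $19200; elsewhere both bids give the same outcome.
$16652: truthful payoff $0, deviation payoff −$2364 → loss $2364.
$17630: truthful payoff $0, deviation payoff −$3342 → loss $3342.
$17559: truthful payoff $0, deviation payoff −$3271 → loss $3271.
$30077: outcomes coincide → loss $0.
$15712: truthful payoff $0, deviation payoff −$1424 → loss $1424.
$14893: truthful payoff $0, deviation payoff −$605 → loss $605.
Total loss = $2364 + $3342 + $3271 + $1424 + $605 = $11006.

$11006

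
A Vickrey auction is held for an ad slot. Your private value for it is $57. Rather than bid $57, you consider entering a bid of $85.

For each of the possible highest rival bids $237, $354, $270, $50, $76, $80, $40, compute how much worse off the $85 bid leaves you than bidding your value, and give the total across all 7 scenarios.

$42

The deviation costs you only when the competing bid falls strictly between $57 and $85; elsewhere both bids give the same outcome.
$237: outcomes coincide → loss $0.
$354: outcomes coincide → loss $0.
$270: outcomes coincide → loss $0.
$50: outcomes coincide → loss $0.
$76: truthful payoff $0, deviation payoff −$19 → loss $19.
$80: truthful payoff $0, deviation payoff −$23 → loss $23.
$40: outcomes coincide → loss $0.
Total loss = $19 + $23 = $42.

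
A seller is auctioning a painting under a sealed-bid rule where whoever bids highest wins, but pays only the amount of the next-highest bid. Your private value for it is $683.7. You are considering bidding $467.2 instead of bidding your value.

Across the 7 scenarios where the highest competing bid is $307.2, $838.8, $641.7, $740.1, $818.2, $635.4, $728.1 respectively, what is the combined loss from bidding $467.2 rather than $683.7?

$90.3

The deviation costs you only when the competing bid falls strictly between $467.2 and $683.7; elsewhere both bids give the same outcome.
$307.2: outcomes coincide → loss $0.
$838.8: outcomes coincide → loss $0.
$641.7: truthful payoff $42, deviation payoff $0 → loss $42.
$740.1: outcomes coincide → loss $0.
$818.2: outcomes coincide → loss $0.
$635.4: truthful payoff $48.3, deviation payoff $0 → loss $48.3.
$728.1: outcomes coincide → loss $0.
Total loss = $42 + $48.3 = $90.3.
Truthful bidding weakly dominates here: raising your bid can only win items priced above your value, and lowering it can only forfeit items priced below.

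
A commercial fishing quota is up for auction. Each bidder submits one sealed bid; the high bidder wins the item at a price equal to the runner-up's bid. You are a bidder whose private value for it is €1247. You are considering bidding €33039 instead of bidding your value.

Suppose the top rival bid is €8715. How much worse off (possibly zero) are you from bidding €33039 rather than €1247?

Bidding your value €1247: you lose (since €1247 < €8715). Payoff €0.
Bidding €33039: you win and pay €8715. Payoff €1247 − €8715 = −€7468.
The competing bid €8715 lies between your value and your inflated bid, so overbidding wins an item priced above your value.
Loss from deviating = €0 − (−€7468) = €7468.

€7468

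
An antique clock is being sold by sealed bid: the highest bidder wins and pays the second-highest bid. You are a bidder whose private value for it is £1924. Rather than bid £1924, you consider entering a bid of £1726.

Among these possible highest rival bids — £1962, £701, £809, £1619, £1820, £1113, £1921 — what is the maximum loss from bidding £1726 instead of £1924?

£104

£1962: same outcome either way → loss £0.
£701: same outcome either way → loss £0.
£809: same outcome either way → loss £0.
£1619: same outcome either way → loss £0.
£1820: truthful gives £104, deviation gives £0 → loss £104.
£1113: same outcome either way → loss £0.
£1921: truthful gives £3, deviation gives £0 → loss £3.
Maximum loss: £104.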